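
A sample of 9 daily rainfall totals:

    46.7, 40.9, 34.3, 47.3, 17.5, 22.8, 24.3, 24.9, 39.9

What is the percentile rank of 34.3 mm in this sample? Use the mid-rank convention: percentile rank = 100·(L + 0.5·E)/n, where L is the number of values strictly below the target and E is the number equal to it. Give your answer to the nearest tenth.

Sorted: 17.5, 22.8, 24.3, 24.9, 34.3, 39.9, 40.9, 46.7, 47.3.
Count below 34.3: L = 4; count equal: E = 1; n = 9.
Percentile rank = 100·(4 + 0.5·1)/9 = 100·4.5/9 = 50.

50.0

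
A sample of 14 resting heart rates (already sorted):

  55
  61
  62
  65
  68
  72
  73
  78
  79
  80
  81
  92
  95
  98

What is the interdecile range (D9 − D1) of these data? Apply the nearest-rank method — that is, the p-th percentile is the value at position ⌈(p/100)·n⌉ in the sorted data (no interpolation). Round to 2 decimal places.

34.00

n = 14.
P10: rank ⌈10/100·14⌉ = 2 → 61.
P90: rank ⌈90/100·14⌉ = 13 → 95.
Difference: 95 − 61 = 34.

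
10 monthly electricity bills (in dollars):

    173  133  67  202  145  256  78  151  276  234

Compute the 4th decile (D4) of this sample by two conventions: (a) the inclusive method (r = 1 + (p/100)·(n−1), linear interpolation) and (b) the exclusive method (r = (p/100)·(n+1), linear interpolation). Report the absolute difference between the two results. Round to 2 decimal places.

1.20

Sorted: 67, 78, 133, 145, 151, 173, 202, 234, 256, 276.
n = 10.
(a) r = 4.6; between ranks 4 (145) and 5 (151): 148.6.
(b) r = 4.4; between ranks 4 (145) and 5 (151): 147.4.
|148.6 − 147.4| = 1.2.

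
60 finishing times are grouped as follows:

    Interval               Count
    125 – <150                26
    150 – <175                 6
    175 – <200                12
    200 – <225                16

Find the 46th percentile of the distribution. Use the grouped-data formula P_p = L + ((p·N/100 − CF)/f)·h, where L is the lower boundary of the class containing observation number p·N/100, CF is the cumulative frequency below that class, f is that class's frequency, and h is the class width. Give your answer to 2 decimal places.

N = 60; target position k = 46/100 · 60 = 27.6.
Cumulative frequencies: 26, 32, 44, 60.
Observation 27.6 falls in the class 150 – <175.
L = 150, CF = 26, f = 6, h = 25.
P46 = 150 + ((27.6 − 26)/6)·25 = 150 + 6.66667 = 156.667.

156.67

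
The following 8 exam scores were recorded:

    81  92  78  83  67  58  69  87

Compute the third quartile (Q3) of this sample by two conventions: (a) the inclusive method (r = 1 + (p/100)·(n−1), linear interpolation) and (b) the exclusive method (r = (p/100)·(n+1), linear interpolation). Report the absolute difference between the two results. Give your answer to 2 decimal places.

2.00

Sorted: 58, 67, 69, 78, 81, 83, 87, 92.
n = 8.
(a) r = 6.25; between ranks 6 (83) and 7 (87): 84.
(b) r = 6.75; between ranks 6 (83) and 7 (87): 86.
|84 − 86| = 2.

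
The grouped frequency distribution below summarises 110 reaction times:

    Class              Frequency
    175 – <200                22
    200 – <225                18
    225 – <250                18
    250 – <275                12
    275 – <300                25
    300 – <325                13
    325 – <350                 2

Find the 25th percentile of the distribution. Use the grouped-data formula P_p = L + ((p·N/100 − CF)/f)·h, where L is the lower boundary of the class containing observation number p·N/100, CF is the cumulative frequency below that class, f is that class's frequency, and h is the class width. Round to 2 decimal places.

N = 110; target position k = 25/100 · 110 = 27.5.
Cumulative frequencies: 22, 40, 58, 70, 95, 108, 110.
Observation 27.5 falls in the class 200 – <225.
L = 200, CF = 22, f = 18, h = 25.
P25 = 200 + ((27.5 − 22)/18)·25 = 200 + 7.63889 = 207.639.

207.64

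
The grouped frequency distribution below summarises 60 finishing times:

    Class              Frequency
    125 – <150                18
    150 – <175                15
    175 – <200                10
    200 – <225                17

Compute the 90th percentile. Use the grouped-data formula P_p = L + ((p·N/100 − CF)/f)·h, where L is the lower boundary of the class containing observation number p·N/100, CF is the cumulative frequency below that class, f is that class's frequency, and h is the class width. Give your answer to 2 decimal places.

216.18

N = 60; target position k = 90/100 · 60 = 54.
Cumulative frequencies: 18, 33, 43, 60.
Observation 54 falls in the class 200 – <225.
L = 200, CF = 43, f = 17, h = 25.
P90 = 200 + ((54 − 43)/17)·25 = 200 + 16.1765 = 216.176.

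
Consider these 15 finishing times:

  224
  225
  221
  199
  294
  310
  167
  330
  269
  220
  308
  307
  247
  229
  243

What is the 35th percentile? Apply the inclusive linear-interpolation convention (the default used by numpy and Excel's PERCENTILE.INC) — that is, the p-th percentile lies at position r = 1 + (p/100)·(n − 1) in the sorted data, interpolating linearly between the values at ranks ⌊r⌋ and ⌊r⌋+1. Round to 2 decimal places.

224.90

Sorted: 167, 199, 220, 221, 224, 225, 229, 243, 247, 269, 294, 307, 308, 310, 330.
n = 15.
r = 1 + (35/100)·(15 − 1) = 1 + 4.9 = 5.9.
Rank 5 is 224 and rank 6 is 225.
Interpolate: 224 + 0.9·(225 − 224) = 224 + 0.9·1 = 224.9.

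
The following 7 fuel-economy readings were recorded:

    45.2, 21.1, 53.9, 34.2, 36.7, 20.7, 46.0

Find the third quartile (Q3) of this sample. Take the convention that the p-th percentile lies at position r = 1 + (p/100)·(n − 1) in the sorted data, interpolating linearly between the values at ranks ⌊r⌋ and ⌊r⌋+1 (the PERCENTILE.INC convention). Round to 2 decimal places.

Sorted: 20.7, 21.1, 34.2, 36.7, 45.2, 46.0, 53.9.
n = 7.
r = 1 + (75/100)·(7 − 1) = 1 + 4.5 = 5.5.
Rank 5 is 45.2 and rank 6 is 46.0.
Interpolate: 45.2 + 0.5·(46.0 − 45.2) = 45.2 + 0.5·0.8 = 45.6.

45.60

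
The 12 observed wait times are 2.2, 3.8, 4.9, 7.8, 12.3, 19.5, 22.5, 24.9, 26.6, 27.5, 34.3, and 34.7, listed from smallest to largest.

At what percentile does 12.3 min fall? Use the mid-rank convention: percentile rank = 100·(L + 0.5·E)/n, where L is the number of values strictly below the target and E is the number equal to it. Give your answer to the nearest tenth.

37.5

Count below 12.3: L = 4; count equal: E = 1; n = 12.
Percentile rank = 100·(4 + 0.5·1)/12 = 100·4.5/12 = 37.5.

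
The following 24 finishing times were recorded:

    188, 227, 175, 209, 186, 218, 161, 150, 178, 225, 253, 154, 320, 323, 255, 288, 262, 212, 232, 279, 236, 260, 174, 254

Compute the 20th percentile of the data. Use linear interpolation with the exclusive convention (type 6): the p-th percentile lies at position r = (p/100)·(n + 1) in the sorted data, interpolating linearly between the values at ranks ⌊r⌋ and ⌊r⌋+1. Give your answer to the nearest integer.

175

Sorted: 150, 154, 161, 174, 175, 178, 186, 188, 209, 212, 218, 225, 227, 232, 236, 253, 254, 255, 260, 262, 279, 288, 320, 323.
n = 24.
r = (20/100)·(24 + 1) = 5.
r is an integer, so P20 is the value at rank 5: 175.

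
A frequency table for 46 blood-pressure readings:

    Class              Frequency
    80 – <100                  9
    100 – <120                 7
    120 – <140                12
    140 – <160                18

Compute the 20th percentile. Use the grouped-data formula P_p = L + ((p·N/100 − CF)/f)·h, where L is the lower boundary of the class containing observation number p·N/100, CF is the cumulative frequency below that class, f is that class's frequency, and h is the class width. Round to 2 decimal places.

N = 46; target position k = 20/100 · 46 = 9.2.
Cumulative frequencies: 9, 16, 28, 46.
Observation 9.2 falls in the class 100 – <120.
L = 100, CF = 9, f = 7, h = 20.
P20 = 100 + ((9.2 − 9)/7)·20 = 100 + 0.571429 = 100.571.

100.57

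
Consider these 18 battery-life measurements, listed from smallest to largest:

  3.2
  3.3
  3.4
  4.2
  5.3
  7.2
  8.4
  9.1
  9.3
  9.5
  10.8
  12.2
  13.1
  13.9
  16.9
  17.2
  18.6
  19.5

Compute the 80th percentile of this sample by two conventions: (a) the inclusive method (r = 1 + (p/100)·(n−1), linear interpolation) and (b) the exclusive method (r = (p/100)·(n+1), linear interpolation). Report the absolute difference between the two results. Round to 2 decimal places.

n = 18.
(a) r = 14.6; between ranks 14 (13.9) and 15 (16.9): 15.7.
(b) r = 15.2; between ranks 15 (16.9) and 16 (17.2): 16.96.
|15.7 − 16.96| = 1.26.

1.26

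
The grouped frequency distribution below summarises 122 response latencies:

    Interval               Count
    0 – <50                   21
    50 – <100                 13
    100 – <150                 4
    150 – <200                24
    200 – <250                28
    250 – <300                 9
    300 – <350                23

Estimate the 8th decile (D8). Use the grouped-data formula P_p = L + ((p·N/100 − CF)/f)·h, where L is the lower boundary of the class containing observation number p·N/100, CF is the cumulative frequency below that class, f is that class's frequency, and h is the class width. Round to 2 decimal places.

N = 122; target position k = 80/100 · 122 = 97.6.
Cumulative frequencies: 21, 34, 38, 62, 90, 99, 122.
Observation 97.6 falls in the class 250 – <300.
L = 250, CF = 90, f = 9, h = 50.
P80 = 250 + ((97.6 − 90)/9)·50 = 250 + 42.2222 = 292.222.

292.22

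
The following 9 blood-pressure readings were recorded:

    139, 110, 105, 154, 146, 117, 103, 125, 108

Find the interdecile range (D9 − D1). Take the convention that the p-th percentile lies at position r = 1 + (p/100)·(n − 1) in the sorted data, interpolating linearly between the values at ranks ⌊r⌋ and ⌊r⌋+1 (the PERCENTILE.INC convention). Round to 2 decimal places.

43.00

Sorted: 103, 105, 108, 110, 117, 125, 139, 146, 154.
n = 9.
P10: r = 1.8; ranks 1–2 are 103, 105; interpolating gives 104.6.
P90: r = 8.2; ranks 8–9 are 146, 154; interpolating gives 147.6.
Difference: 147.6 − 104.6 = 43.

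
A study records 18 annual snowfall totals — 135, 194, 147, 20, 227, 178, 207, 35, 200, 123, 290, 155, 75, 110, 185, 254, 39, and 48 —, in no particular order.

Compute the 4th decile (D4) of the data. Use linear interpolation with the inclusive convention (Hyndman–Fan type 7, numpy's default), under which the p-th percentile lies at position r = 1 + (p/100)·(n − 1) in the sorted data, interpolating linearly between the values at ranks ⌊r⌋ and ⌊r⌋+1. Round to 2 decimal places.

132.60

Sorted: 20, 35, 39, 48, 75, 110, 123, 135, 147, 155, 178, 185, 194, 200, 207, 227, 254, 290.
n = 18.
r = 1 + (40/100)·(18 − 1) = 1 + 6.8 = 7.8.
Rank 7 is 123 and rank 8 is 135.
Interpolate: 123 + 0.8·(135 − 123) = 123 + 0.8·12 = 132.6.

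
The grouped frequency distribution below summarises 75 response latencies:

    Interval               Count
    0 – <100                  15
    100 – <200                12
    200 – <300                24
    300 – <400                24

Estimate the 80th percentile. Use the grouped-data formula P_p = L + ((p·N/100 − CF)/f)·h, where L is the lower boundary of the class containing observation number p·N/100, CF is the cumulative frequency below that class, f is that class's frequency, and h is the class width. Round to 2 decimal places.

337.50

N = 75; target position k = 80/100 · 75 = 60.
Cumulative frequencies: 15, 27, 51, 75.
Observation 60 falls in the class 300 – <400.
L = 300, CF = 51, f = 24, h = 100.
P80 = 300 + ((60 − 51)/24)·100 = 300 + 37.5 = 337.5.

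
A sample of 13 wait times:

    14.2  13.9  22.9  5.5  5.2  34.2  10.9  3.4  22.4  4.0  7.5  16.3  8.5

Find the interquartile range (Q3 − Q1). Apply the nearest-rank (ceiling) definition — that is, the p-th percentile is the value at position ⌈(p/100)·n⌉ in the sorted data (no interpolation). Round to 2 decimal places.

10.80

Sorted: 3.4, 4.0, 5.2, 5.5, 7.5, 8.5, 10.9, 13.9, 14.2, 16.3, 22.4, 22.9, 34.2.
n = 13.
P25: rank ⌈25/100·13⌉ = 4 → 5.5.
P75: rank ⌈75/100·13⌉ = 10 → 16.3.
Difference: 16.3 − 5.5 = 10.8.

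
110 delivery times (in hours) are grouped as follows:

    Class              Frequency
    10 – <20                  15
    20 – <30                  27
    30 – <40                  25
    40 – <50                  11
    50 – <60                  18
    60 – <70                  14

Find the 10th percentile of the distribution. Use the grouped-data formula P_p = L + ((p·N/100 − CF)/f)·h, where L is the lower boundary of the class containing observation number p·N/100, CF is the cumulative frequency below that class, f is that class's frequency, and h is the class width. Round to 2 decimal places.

N = 110; target position k = 10/100 · 110 = 11.
Cumulative frequencies: 15, 42, 67, 78, 96, 110.
Observation 11 falls in the class 10 – <20.
L = 10, CF = 0, f = 15, h = 10.
P10 = 10 + ((11 − 0)/15)·10 = 10 + 7.33333 = 17.3333.

17.33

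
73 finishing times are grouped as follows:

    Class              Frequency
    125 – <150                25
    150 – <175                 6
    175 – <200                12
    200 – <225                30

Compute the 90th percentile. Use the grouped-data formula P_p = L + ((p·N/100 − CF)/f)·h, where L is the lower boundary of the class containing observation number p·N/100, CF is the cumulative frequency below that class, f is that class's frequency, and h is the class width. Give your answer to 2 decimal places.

N = 73; target position k = 90/100 · 73 = 65.7.
Cumulative frequencies: 25, 31, 43, 73.
Observation 65.7 falls in the class 200 – <225.
L = 200, CF = 43, f = 30, h = 25.
P90 = 200 + ((65.7 − 43)/30)·25 = 200 + 18.9167 = 218.917.

218.92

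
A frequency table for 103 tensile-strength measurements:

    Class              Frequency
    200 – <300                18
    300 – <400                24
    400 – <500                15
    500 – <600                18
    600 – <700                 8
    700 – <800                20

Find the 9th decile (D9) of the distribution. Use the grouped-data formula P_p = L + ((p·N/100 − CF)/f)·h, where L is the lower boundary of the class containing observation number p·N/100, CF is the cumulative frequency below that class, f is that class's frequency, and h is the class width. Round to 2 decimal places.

N = 103; target position k = 90/100 · 103 = 92.7.
Cumulative frequencies: 18, 42, 57, 75, 83, 103.
Observation 92.7 falls in the class 700 – <800.
L = 700, CF = 83, f = 20, h = 100.
P90 = 700 + ((92.7 − 83)/20)·100 = 700 + 48.5 = 748.5.

748.50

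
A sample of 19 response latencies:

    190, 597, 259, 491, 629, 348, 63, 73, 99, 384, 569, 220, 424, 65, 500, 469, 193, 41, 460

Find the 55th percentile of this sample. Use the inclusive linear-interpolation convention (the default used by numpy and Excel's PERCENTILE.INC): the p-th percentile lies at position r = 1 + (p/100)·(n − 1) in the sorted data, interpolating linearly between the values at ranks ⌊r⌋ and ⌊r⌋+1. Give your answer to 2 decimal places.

380.40

Sorted: 41, 63, 65, 73, 99, 190, 193, 220, 259, 348, 384, 424, 460, 469, 491, 500, 569, 597, 629.
n = 19.
r = 1 + (55/100)·(19 − 1) = 1 + 9.9 = 10.9.
Rank 10 is 348 and rank 11 is 384.
Interpolate: 348 + 0.9·(384 − 348) = 348 + 0.9·36 = 380.4.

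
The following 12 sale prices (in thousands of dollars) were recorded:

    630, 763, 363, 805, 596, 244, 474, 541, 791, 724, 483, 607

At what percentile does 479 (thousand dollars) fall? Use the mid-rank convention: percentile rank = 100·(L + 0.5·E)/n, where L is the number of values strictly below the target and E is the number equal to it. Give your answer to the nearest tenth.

Sorted: 244, 363, 474, 483, 541, 596, 607, 630, 724, 763, 791, 805.
Count below 479: L = 3; count equal: E = 0; n = 12.
Percentile rank = 100·(3 + 0.5·0)/12 = 100·3/12 = 25.

25.0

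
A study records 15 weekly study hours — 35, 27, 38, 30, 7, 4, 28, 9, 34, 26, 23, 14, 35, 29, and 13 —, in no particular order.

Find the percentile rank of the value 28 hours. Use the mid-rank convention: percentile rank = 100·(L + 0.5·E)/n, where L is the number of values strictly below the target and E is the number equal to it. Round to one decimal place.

Sorted: 4, 7, 9, 13, 14, 23, 26, 27, 28, 29, 30, 34, 35, 35, 38.
Count below 28: L = 8; count equal: E = 1; n = 15.
Percentile rank = 100·(8 + 0.5·1)/15 = 100·8.5/15 = 56.67.

56.7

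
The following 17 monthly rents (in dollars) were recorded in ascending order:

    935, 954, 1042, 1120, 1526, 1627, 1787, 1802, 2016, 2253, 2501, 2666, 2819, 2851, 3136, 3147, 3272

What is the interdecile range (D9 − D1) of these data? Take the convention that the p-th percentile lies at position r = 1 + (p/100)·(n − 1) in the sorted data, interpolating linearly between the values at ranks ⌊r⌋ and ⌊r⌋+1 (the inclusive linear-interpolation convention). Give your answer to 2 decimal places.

2133.60

n = 17.
P10: r = 2.6; ranks 2–3 are 954, 1042; interpolating gives 1006.8.
P90: r = 15.4; ranks 15–16 are 3136, 3147; interpolating gives 3140.4.
Difference: 3140.4 − 1006.8 = 2133.6.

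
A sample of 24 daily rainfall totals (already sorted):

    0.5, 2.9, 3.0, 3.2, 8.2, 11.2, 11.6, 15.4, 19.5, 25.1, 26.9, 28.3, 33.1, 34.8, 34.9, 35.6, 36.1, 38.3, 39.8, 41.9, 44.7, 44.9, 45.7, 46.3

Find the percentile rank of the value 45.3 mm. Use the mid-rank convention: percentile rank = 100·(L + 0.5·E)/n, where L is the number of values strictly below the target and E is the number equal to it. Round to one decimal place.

Count below 45.3: L = 22; count equal: E = 0; n = 24.
Percentile rank = 100·(22 + 0.5·0)/24 = 100·22/24 = 91.67.

91.7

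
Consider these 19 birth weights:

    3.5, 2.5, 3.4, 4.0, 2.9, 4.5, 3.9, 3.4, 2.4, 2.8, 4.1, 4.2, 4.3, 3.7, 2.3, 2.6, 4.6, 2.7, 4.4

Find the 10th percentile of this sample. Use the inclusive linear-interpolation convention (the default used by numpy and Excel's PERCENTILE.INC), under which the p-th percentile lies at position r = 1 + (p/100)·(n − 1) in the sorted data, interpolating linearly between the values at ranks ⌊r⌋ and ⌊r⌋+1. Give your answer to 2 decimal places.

Sorted: 2.3, 2.4, 2.5, 2.6, 2.7, 2.8, 2.9, 3.4, 3.4, 3.5, 3.7, 3.9, 4.0, 4.1, 4.2, 4.3, 4.4, 4.5, 4.6.
n = 19.
r = 1 + (10/100)·(19 − 1) = 1 + 1.8 = 2.8.
Rank 2 is 2.4 and rank 3 is 2.5.
Interpolate: 2.4 + 0.8·(2.5 − 2.4) = 2.4 + 0.8·0.1 = 2.48.

2.48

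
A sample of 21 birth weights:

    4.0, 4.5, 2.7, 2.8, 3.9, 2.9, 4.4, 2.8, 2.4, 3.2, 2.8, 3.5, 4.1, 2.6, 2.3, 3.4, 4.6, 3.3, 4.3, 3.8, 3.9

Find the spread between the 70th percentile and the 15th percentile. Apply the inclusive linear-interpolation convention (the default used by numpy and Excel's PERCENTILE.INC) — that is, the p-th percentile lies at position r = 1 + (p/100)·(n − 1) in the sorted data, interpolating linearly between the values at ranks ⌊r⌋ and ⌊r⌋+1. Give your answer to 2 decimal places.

1.20

Sorted: 2.3, 2.4, 2.6, 2.7, 2.8, 2.8, 2.8, 2.9, 3.2, 3.3, 3.4, 3.5, 3.8, 3.9, 3.9, 4.0, 4.1, 4.3, 4.4, 4.5, 4.6.
n = 21.
P15: r = 4 (integer) → 2.7.
P70: r = 15 (integer) → 3.9.
Difference: 3.9 − 2.7 = 1.2.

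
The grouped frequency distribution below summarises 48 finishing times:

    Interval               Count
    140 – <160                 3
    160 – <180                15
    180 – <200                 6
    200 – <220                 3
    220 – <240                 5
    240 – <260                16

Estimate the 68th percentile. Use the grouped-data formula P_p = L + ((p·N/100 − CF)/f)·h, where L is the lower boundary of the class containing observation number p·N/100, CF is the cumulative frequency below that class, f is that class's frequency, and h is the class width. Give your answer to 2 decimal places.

240.80

N = 48; target position k = 68/100 · 48 = 32.64.
Cumulative frequencies: 3, 18, 24, 27, 32, 48.
Observation 32.64 falls in the class 240 – <260.
L = 240, CF = 32, f = 16, h = 20.
P68 = 240 + ((32.64 − 32)/16)·20 = 240 + 0.8 = 240.8.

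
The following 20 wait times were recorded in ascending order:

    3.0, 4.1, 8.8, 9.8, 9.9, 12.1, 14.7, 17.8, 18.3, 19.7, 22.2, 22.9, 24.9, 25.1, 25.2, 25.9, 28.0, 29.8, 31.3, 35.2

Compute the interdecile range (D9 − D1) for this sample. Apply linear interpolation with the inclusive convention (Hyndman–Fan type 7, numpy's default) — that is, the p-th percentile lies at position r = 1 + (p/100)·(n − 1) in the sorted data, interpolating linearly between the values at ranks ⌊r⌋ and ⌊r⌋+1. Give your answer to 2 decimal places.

21.62

n = 20.
P10: r = 2.9; ranks 2–3 are 4.1, 8.8; interpolating gives 8.33.
P90: r = 18.1; ranks 18–19 are 29.8, 31.3; interpolating gives 29.95.
Difference: 29.95 − 8.33 = 21.62.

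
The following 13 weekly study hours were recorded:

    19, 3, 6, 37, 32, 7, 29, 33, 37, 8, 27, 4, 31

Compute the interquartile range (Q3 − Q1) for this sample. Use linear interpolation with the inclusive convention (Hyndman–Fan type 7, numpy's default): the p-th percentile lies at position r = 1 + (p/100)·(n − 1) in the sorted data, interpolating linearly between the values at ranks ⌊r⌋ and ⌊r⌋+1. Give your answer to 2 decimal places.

25.00

Sorted: 3, 4, 6, 7, 8, 19, 27, 29, 31, 32, 33, 37, 37.
n = 13.
P25: r = 4 (integer) → 7.
P75: r = 10 (integer) → 32.
Difference: 32 − 7 = 25.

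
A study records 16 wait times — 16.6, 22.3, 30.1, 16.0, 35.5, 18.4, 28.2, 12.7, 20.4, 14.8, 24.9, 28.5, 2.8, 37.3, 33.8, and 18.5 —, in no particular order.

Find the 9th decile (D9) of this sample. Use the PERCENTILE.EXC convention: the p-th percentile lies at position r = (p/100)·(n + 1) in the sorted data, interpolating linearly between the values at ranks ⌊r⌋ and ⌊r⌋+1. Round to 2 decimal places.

Sorted: 2.8, 12.7, 14.8, 16.0, 16.6, 18.4, 18.5, 20.4, 22.3, 24.9, 28.2, 28.5, 30.1, 33.8, 35.5, 37.3.
n = 16.
r = (90/100)·(16 + 1) = 15.3.
Rank 15 is 35.5 and rank 16 is 37.3.
Interpolate: 35.5 + 0.3·(37.3 − 35.5) = 35.5 + 0.3·1.8 = 36.04.

36.04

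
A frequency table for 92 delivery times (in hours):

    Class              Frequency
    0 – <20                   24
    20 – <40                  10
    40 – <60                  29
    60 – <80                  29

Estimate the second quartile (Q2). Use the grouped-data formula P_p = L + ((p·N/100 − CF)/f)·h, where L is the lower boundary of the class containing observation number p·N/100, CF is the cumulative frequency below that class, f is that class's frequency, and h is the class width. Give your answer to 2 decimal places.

N = 92; target position k = 50/100 · 92 = 46.
Cumulative frequencies: 24, 34, 63, 92.
Observation 46 falls in the class 40 – <60.
L = 40, CF = 34, f = 29, h = 20.
P50 = 40 + ((46 − 34)/29)·20 = 40 + 8.27586 = 48.2759.

48.28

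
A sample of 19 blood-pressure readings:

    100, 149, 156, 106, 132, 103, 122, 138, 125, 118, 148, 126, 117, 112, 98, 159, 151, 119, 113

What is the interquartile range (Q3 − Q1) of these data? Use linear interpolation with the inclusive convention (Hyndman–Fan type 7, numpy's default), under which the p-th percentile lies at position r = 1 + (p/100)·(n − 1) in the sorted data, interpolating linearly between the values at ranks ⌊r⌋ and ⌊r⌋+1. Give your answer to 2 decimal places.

Sorted: 98, 100, 103, 106, 112, 113, 117, 118, 119, 122, 125, 126, 132, 138, 148, 149, 151, 156, 159.
n = 19.
P25: r = 5.5; ranks 5–6 are 112, 113; interpolating gives 112.5.
P75: r = 14.5; ranks 14–15 are 138, 148; interpolating gives 143.
Difference: 143 − 112.5 = 30.5.

30.50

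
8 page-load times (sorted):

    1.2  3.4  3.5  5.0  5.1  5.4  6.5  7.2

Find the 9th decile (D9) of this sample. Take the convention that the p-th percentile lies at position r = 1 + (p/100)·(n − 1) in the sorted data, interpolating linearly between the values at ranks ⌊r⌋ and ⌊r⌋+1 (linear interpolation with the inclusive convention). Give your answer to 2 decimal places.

6.71

n = 8.
r = 1 + (90/100)·(8 − 1) = 1 + 6.3 = 7.3.
Rank 7 is 6.5 and rank 8 is 7.2.
Interpolate: 6.5 + 0.3·(7.2 − 6.5) = 6.5 + 0.3·0.7 = 6.71.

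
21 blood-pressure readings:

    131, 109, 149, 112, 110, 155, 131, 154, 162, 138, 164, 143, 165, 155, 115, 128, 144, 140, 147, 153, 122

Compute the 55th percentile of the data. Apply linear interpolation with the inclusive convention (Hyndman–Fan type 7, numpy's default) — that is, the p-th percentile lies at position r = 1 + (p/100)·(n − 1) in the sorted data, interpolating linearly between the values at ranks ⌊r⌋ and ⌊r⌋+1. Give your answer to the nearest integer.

Sorted: 109, 110, 112, 115, 122, 128, 131, 131, 138, 140, 143, 144, 147, 149, 153, 154, 155, 155, 162, 164, 165.
n = 21.
r = 1 + (55/100)·(21 − 1) = 1 + 11 = 12.
r is an integer, so P55 is the value at rank 12: 144.

144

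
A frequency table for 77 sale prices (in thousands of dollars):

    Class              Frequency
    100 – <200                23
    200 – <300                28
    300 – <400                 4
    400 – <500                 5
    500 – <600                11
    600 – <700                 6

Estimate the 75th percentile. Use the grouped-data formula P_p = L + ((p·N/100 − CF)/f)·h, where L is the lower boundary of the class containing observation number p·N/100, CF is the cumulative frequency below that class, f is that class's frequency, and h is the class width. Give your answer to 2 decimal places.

455.00

N = 77; target position k = 75/100 · 77 = 57.75.
Cumulative frequencies: 23, 51, 55, 60, 71, 77.
Observation 57.75 falls in the class 400 – <500.
L = 400, CF = 55, f = 5, h = 100.
P75 = 400 + ((57.75 − 55)/5)·100 = 400 + 55 = 455.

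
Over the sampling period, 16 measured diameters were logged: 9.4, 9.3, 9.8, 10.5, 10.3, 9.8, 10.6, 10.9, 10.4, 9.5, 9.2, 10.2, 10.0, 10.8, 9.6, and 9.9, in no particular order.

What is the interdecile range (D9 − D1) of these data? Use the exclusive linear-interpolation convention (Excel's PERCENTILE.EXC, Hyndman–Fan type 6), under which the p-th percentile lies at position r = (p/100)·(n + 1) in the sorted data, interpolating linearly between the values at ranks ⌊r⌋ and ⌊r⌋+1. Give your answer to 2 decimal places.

1.56

Sorted: 9.2, 9.3, 9.4, 9.5, 9.6, 9.8, 9.8, 9.9, 10.0, 10.2, 10.3, 10.4, 10.5, 10.6, 10.8, 10.9.
n = 16.
P10: r = 1.7; ranks 1–2 are 9.2, 9.3; interpolating gives 9.27.
P90: r = 15.3; ranks 15–16 are 10.8, 10.9; interpolating gives 10.83.
Difference: 10.83 − 9.27 = 1.56.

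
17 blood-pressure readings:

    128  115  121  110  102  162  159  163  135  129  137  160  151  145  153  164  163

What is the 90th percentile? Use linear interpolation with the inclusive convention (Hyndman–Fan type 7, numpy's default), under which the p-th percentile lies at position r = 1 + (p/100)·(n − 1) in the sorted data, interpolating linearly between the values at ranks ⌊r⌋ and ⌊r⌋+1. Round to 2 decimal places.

Sorted: 102, 110, 115, 121, 128, 129, 135, 137, 145, 151, 153, 159, 160, 162, 163, 163, 164.
n = 17.
r = 1 + (90/100)·(17 − 1) = 1 + 14.4 = 15.4.
Rank 15 is 163 and rank 16 is 163.
Interpolate: 163 + 0.4·(163 − 163) = 163 + 0.4·0 = 163.

163.00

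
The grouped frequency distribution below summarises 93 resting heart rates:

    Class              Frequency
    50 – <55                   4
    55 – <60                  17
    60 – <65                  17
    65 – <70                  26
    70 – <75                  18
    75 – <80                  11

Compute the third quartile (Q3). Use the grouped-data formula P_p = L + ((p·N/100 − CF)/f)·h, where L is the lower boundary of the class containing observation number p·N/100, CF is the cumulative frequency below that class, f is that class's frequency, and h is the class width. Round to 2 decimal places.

N = 93; target position k = 75/100 · 93 = 69.75.
Cumulative frequencies: 4, 21, 38, 64, 82, 93.
Observation 69.75 falls in the class 70 – <75.
L = 70, CF = 64, f = 18, h = 5.
P75 = 70 + ((69.75 − 64)/18)·5 = 70 + 1.59722 = 71.5972.

71.60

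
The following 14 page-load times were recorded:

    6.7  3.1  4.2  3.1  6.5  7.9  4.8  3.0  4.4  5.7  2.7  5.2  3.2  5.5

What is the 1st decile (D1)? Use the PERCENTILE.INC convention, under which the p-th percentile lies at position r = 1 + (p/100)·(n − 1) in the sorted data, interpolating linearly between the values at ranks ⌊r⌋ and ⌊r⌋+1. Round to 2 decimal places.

3.03

Sorted: 2.7, 3.0, 3.1, 3.1, 3.2, 4.2, 4.4, 4.8, 5.2, 5.5, 5.7, 6.5, 6.7, 7.9.
n = 14.
r = 1 + (10/100)·(14 − 1) = 1 + 1.3 = 2.3.
Rank 2 is 3.0 and rank 3 is 3.1.
Interpolate: 3.0 + 0.3·(3.1 − 3.0) = 3.0 + 0.3·0.1 = 3.03.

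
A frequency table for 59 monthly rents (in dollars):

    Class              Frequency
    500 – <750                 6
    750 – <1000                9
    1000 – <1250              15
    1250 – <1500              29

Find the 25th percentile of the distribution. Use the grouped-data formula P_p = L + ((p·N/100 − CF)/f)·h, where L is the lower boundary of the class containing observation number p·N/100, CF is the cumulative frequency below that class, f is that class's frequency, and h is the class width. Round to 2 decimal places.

993.06

N = 59; target position k = 25/100 · 59 = 14.75.
Cumulative frequencies: 6, 15, 30, 59.
Observation 14.75 falls in the class 750 – <1000.
L = 750, CF = 6, f = 9, h = 250.
P25 = 750 + ((14.75 − 6)/9)·250 = 750 + 243.056 = 993.056.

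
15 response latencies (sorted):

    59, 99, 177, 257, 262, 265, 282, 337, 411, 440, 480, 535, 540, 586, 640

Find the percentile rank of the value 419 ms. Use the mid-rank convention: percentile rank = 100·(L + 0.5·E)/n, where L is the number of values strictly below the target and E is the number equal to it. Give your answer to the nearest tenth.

Count below 419: L = 9; count equal: E = 0; n = 15.
Percentile rank = 100·(9 + 0.5·0)/15 = 100·9/15 = 60.

60.0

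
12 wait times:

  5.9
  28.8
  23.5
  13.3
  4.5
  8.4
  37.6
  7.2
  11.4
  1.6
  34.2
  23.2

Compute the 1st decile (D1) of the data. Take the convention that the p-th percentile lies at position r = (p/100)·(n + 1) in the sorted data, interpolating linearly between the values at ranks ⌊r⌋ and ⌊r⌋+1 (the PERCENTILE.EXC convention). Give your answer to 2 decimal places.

2.47

Sorted: 1.6, 4.5, 5.9, 7.2, 8.4, 11.4, 13.3, 23.2, 23.5, 28.8, 34.2, 37.6.
n = 12.
r = (10/100)·(12 + 1) = 1.3.
Rank 1 is 1.6 and rank 2 is 4.5.
Interpolate: 1.6 + 0.3·(4.5 − 1.6) = 1.6 + 0.3·2.9 = 2.47.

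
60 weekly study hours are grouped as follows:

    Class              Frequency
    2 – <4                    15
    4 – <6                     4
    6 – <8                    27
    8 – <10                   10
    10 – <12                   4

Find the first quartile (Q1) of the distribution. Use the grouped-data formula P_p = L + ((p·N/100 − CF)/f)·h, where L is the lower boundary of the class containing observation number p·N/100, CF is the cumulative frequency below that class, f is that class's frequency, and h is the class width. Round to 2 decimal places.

4.00

N = 60; target position k = 25/100 · 60 = 15.
Cumulative frequencies: 15, 19, 46, 56, 60.
Observation 15 falls in the class 2 – <4.
L = 2, CF = 0, f = 15, h = 2.
P25 = 2 + ((15 − 0)/15)·2 = 2 + 2 = 4.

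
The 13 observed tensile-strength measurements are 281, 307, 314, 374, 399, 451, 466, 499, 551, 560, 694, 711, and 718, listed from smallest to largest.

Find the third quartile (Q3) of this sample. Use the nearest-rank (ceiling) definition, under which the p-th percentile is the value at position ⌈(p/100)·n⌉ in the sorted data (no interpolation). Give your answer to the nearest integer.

n = 13.
Position = ⌈75/100 · 13⌉ = ⌈9.75⌉ = 10.
The value at rank 10 is 560.

560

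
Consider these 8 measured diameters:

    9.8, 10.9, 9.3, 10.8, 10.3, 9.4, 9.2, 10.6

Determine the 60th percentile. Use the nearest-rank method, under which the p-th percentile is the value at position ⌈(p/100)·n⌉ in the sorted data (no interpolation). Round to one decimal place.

Sorted: 9.2, 9.3, 9.4, 9.8, 10.3, 10.6, 10.8, 10.9.
n = 8.
Position = ⌈60/100 · 8⌉ = ⌈4.8⌉ = 5.
The value at rank 5 is 10.3.

10.3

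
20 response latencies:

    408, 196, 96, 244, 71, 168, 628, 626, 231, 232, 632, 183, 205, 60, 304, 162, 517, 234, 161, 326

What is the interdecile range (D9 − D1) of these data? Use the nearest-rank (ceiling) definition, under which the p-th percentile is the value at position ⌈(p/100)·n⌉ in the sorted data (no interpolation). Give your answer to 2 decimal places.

555.00

Sorted: 60, 71, 96, 161, 162, 168, 183, 196, 205, 231, 232, 234, 244, 304, 326, 408, 517, 626, 628, 632.
n = 20.
P10: rank ⌈10/100·20⌉ = 2 → 71.
P90: rank ⌈90/100·20⌉ = 18 → 626.
Difference: 626 − 71 = 555.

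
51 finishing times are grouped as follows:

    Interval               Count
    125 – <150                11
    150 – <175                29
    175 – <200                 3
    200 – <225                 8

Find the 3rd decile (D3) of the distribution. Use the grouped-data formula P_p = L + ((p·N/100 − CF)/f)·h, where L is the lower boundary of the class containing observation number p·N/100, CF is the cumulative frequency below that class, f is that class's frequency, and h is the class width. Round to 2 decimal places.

153.71

N = 51; target position k = 30/100 · 51 = 15.3.
Cumulative frequencies: 11, 40, 43, 51.
Observation 15.3 falls in the class 150 – <175.
L = 150, CF = 11, f = 29, h = 25.
P30 = 150 + ((15.3 − 11)/29)·25 = 150 + 3.7069 = 153.707.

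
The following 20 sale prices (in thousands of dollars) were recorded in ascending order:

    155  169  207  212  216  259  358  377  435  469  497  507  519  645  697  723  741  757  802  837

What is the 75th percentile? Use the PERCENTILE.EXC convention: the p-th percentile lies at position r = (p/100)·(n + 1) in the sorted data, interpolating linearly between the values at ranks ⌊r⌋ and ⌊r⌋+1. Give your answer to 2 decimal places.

n = 20.
r = (75/100)·(20 + 1) = 15.75.
Rank 15 is 697 and rank 16 is 723.
Interpolate: 697 + 0.75·(723 − 697) = 697 + 0.75·26 = 716.5.

716.50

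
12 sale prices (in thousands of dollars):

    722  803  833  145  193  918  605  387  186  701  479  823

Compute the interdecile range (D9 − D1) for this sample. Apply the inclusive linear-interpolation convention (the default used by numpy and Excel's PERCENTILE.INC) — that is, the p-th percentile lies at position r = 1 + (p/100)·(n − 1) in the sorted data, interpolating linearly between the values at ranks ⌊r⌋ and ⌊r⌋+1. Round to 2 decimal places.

Sorted: 145, 186, 193, 387, 479, 605, 701, 722, 803, 823, 833, 918.
n = 12.
P10: r = 2.1; ranks 2–3 are 186, 193; interpolating gives 186.7.
P90: r = 10.9; ranks 10–11 are 823, 833; interpolating gives 832.
Difference: 832 − 186.7 = 645.3.

645.30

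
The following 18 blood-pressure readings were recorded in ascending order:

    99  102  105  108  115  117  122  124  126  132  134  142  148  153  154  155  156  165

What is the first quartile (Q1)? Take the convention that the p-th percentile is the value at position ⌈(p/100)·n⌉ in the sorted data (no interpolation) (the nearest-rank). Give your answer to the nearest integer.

115

n = 18.
Position = ⌈25/100 · 18⌉ = ⌈4.5⌉ = 5.
The value at rank 5 is 115.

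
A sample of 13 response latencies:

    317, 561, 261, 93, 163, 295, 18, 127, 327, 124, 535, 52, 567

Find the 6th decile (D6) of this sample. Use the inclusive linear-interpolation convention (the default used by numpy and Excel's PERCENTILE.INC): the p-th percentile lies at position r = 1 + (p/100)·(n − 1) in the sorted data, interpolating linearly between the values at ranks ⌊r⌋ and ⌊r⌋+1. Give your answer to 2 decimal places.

299.40

Sorted: 18, 52, 93, 124, 127, 163, 261, 295, 317, 327, 535, 561, 567.
n = 13.
r = 1 + (60/100)·(13 − 1) = 1 + 7.2 = 8.2.
Rank 8 is 295 and rank 9 is 317.
Interpolate: 295 + 0.2·(317 − 295) = 295 + 0.2·22 = 299.4.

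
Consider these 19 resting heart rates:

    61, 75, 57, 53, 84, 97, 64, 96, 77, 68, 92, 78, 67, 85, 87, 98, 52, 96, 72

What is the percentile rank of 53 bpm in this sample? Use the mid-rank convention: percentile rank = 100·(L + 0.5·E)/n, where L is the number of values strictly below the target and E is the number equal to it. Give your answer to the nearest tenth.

7.9

Sorted: 52, 53, 57, 61, 64, 67, 68, 72, 75, 77, 78, 84, 85, 87, 92, 96, 96, 97, 98.
Count below 53: L = 1; count equal: E = 1; n = 19.
Percentile rank = 100·(1 + 0.5·1)/19 = 100·1.5/19 = 7.895.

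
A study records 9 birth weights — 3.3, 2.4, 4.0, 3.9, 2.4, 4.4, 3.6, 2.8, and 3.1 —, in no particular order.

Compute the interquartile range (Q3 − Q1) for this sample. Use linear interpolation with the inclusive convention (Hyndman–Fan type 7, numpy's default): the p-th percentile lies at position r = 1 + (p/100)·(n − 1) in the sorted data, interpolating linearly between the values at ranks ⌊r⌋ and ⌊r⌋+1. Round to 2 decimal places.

1.10

Sorted: 2.4, 2.4, 2.8, 3.1, 3.3, 3.6, 3.9, 4.0, 4.4.
n = 9.
P25: r = 3 (integer) → 2.8.
P75: r = 7 (integer) → 3.9.
Difference: 3.9 − 2.8 = 1.1.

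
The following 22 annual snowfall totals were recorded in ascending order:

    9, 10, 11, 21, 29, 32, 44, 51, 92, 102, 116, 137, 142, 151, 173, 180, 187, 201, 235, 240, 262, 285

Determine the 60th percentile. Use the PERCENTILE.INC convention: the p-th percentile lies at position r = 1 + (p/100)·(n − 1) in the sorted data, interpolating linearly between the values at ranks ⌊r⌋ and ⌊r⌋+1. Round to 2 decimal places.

n = 22.
r = 1 + (60/100)·(22 − 1) = 1 + 12.6 = 13.6.
Rank 13 is 142 and rank 14 is 151.
Interpolate: 142 + 0.6·(151 − 142) = 142 + 0.6·9 = 147.4.

147.40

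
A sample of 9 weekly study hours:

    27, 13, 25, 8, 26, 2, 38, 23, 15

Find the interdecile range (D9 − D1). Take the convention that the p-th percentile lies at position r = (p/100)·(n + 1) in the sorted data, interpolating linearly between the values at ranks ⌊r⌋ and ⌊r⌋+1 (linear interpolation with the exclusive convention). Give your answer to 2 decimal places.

Sorted: 2, 8, 13, 15, 23, 25, 26, 27, 38.
n = 9.
P10: r = 1 (integer) → 2.
P90: r = 9 (integer) → 38.
Difference: 38 − 2 = 36.

36.00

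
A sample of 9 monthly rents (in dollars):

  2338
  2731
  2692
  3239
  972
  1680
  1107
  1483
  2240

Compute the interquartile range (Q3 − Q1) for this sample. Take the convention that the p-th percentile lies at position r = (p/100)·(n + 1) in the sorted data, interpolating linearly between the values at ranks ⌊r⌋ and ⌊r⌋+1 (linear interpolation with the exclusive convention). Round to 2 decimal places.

Sorted: 972, 1107, 1483, 1680, 2240, 2338, 2692, 2731, 3239.
n = 9.
P25: r = 2.5; ranks 2–3 are 1107, 1483; interpolating gives 1295.
P75: r = 7.5; ranks 7–8 are 2692, 2731; interpolating gives 2711.5.
Difference: 2711.5 − 1295 = 1416.5.

1416.50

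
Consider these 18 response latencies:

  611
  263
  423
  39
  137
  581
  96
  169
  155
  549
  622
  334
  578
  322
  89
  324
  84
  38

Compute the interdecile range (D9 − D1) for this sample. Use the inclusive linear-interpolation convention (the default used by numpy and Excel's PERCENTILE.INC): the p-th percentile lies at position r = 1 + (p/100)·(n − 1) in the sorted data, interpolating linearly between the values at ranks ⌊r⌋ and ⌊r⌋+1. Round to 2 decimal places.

Sorted: 38, 39, 84, 89, 96, 137, 155, 169, 263, 322, 324, 334, 423, 549, 578, 581, 611, 622.
n = 18.
P10: r = 2.7; ranks 2–3 are 39, 84; interpolating gives 70.5.
P90: r = 16.3; ranks 16–17 are 581, 611; interpolating gives 590.
Difference: 590 − 70.5 = 519.5.

519.50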